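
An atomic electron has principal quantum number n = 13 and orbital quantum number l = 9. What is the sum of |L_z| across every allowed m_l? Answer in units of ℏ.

Σ|L_z| = 90 ℏ

m_l ∈ {-9, -8, -7, -6, -5, -4, -3, -2, -1, 0, 1, 2, 3, 4, 5, 6, 7, 8, 9}.
Σ|m_l| = 2(1+2+…+9) = 90.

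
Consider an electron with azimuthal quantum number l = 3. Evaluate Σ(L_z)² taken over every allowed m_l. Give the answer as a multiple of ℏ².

Σ(L_z)² = 28 ℏ²

m_l ∈ {-3, -2, -1, 0, 1, 2, 3}.
Σ m_l² = 2·(1 + 4 + 9) = 28.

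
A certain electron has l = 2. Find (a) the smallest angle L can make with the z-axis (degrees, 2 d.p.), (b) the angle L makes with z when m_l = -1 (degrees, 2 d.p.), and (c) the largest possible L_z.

cos θ_min = 2/√6, so θ_min ≈ 35.26°.
For m_l = -1: cos θ = -1/√6, θ ≈ 114.09°.
L_z,max = lℏ = 2ℏ.

θ_min ≈ 35.26°; θ(m_l=-1) ≈ 114.09°; L_z,max = 2ℏ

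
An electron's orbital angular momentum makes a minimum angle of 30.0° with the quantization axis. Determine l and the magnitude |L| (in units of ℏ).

l = 3, |L| = 2√3 ℏ ≈ 3.464ℏ

At minimum angle, m_l = l, so cos θ = l/√(l(l+1)); cos²θ = l/(l+1) = 0.7500.
l = cos²θ/sin²θ ≈ 3.
Then |L| = ℏ√(3·4) = 2√3 ℏ.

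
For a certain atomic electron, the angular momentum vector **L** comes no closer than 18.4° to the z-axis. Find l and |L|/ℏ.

l = 9, |L| = 3√10 ℏ ≈ 9.487ℏ

At minimum angle, m_l = l, so cos θ = l/√(l(l+1)); cos²θ = l/(l+1) = 0.9004.
Solving: l = 9.
Then |L| = ℏ√(9·10) = 3√10 ℏ.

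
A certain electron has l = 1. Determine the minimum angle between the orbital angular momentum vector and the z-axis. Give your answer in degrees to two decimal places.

θ_min ≈ 45.00°

|L|² = l(l+1)ℏ² = 2ℏ², so |L| = √2 ℏ.
The smallest angle corresponds to the largest L_z, i.e. m_l = l = 1, giving L_z = 1ℏ.
cos θ_min = 1/√2, so θ_min ≈ 45.00°.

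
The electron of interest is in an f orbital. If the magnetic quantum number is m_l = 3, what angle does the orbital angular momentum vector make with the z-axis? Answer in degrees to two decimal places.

θ ≈ 30.00°

An f state has l = 3.
|L|² = l(l+1)ℏ² = 12ℏ², so |L| = 2√3 ℏ.
L_z = m_l ℏ = 3ℏ.
cos θ = L_z/|L| = 3/√12, so θ ≈ 30.00°.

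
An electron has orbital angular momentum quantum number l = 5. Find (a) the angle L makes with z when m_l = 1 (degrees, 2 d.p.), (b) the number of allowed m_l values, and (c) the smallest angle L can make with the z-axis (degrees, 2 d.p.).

For m_l = 1: cos θ = 1/√30, θ ≈ 79.48°.
There are 2l+1 = 11 values of m_l.
cos θ_min = 5/√30, so θ_min ≈ 24.09°.

θ(m_l=1) ≈ 79.48°; 11 values; θ_min ≈ 24.09°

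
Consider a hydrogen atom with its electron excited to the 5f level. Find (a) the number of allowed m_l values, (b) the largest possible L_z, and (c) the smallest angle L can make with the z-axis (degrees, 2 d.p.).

7 values; L_z,max = 3ℏ; θ_min ≈ 30.00°

The 5f level has l = 3.
There are 2l+1 = 7 values of m_l.
L_z,max = lℏ = 3ℏ.
cos θ_min = 3/√12, so θ_min ≈ 30.00°.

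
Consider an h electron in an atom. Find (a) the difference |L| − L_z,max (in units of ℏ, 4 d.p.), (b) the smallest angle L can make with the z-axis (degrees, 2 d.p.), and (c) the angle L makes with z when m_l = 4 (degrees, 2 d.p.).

|L|−L_z,max ≈ 0.4772ℏ; θ_min ≈ 24.09°; θ(m_l=4) ≈ 43.09°

H corresponds to l = 5.
|L| − L_z,max = (√30 − 5)ℏ ≈ 0.4772ℏ.
cos θ_min = 5/√30, so θ_min ≈ 24.09°.
For m_l = 4: cos θ = 4/√30, θ ≈ 43.09°.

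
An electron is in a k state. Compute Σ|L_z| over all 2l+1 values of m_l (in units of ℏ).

A k state has l = 7.
The allowed m_l values are -7, -6, -5, -4, -3, -2, -1, 0, 1, 2, 3, 4, 5, 6, 7.
Σ|m_l| = 2·7(7+1)/2 = 56.

Σ|L_z| = 56 ℏ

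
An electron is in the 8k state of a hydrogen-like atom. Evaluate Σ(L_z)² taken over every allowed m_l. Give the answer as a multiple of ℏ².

Σ(L_z)² = 280 ℏ²

8k means n = 8, l = 7.
m_l ∈ {-7, -6, -5, -4, -3, -2, -1, 0, 1, 2, 3, 4, 5, 6, 7}.
Σ m_l² = l(l+1)(2l+1)/3 = 7·8·15/3 = 280.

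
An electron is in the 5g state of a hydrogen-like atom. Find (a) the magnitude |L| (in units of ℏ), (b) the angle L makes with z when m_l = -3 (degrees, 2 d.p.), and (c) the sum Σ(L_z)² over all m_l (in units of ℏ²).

The 5g subshell has l = 4.
|L| = ℏ√(4·5) = 2√5 ℏ ≈ 4.472ℏ.
For m_l = -3: cos θ = -3/√20, θ ≈ 132.13°.
Σ m_l² = 60, so Σ(L_z)² = 60 ℏ².

|L| = 2√5 ℏ ≈ 4.472ℏ; θ(m_l=-3) ≈ 132.13°; Σ(L_z)² = 60 ℏ²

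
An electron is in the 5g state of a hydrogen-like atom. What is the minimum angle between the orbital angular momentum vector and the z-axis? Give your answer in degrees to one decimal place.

θ_min ≈ 26.6°

5g means n = 5, l = 4.
|L| = √(l(l+1)) ℏ = 2√5 ℏ.
The smallest angle corresponds to the largest L_z, i.e. m_l = l = 4, giving L_z = 4ℏ.
cos θ_min = 4/√20, so θ_min ≈ 26.6°.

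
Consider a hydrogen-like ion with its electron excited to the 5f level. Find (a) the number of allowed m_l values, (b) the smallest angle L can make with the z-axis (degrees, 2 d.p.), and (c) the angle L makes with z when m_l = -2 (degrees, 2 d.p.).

7 values; θ_min ≈ 30.00°; θ(m_l=-2) ≈ 125.26°

The 5f level has l = 3.
There are 2l+1 = 7 values of m_l.
cos θ_min = 3/√12, so θ_min ≈ 30.00°.
For m_l = -2: cos θ = -2/√12, θ ≈ 125.26°.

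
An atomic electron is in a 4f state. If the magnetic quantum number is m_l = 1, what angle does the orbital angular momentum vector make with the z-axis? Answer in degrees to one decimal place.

θ ≈ 73.2°

For 4f, l = 3.
|L| = ℏ√(l(l+1)) = 2√3 ℏ.
L_z = m_l ℏ = 1ℏ.
cos θ = L_z/|L| = 1/√12, so θ ≈ 73.2°.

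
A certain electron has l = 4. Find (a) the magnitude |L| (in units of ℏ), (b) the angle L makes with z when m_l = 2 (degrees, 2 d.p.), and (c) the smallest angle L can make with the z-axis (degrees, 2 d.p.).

|L| = 2√5 ℏ ≈ 4.472ℏ; θ(m_l=2) ≈ 63.43°; θ_min ≈ 26.57°

|L| = ℏ√(4·5) = 2√5 ℏ ≈ 4.472ℏ.
For m_l = 2: cos θ = 2/√20, θ ≈ 63.43°.
cos θ_min = 4/√20, so θ_min ≈ 26.57°.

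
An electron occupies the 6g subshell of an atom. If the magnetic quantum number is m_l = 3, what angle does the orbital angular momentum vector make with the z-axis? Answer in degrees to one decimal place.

The 6g subshell has l = 4.
|L| = √(l(l+1)) ℏ = 2√5 ℏ.
L_z = m_l ℏ = 3ℏ.
cos θ = L_z/|L| = 3/√20, so θ ≈ 47.9°.

θ ≈ 47.9°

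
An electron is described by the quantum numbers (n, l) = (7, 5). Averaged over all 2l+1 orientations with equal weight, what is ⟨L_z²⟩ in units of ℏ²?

m_l ∈ {-5, -4, -3, -2, -1, 0, 1, 2, 3, 4, 5}.
⟨L_z²⟩ = ℏ²·(Σ m_l²)/(2l+1) = ℏ²·110/11 = 10ℏ².

⟨L_z²⟩ = 10 ℏ²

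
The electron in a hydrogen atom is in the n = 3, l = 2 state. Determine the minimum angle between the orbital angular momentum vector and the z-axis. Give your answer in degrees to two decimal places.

θ_min ≈ 35.26°

|L| = √(l(l+1)) ℏ = √6 ℏ.
The smallest angle corresponds to the largest L_z, i.e. m_l = l = 2, giving L_z = 2ℏ.
cos θ_min = 2/√6, so θ_min ≈ 35.26°.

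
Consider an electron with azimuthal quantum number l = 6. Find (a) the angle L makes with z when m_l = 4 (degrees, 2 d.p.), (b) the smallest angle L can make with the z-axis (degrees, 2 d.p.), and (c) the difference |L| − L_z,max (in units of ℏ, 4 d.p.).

θ(m_l=4) ≈ 51.89°; θ_min ≈ 22.21°; |L|−L_z,max ≈ 0.4807ℏ

For m_l = 4: cos θ = 4/√42, θ ≈ 51.89°.
cos θ_min = 6/√42, so θ_min ≈ 22.21°.
|L| − L_z,max = (√42 − 6)ℏ ≈ 0.4807ℏ.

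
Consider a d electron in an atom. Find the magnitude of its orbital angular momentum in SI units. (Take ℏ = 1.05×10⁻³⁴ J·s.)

For a d orbital, l = 2.
|L| = ℏ√(l(l+1)) = ℏ√(2·3) = √6 ℏ
Numerically, |L| = 2.449 × (1.05×10⁻³⁴ J·s) = 2.57×10⁻³⁴ J·s.

|L| = 2.57×10⁻³⁴ J·s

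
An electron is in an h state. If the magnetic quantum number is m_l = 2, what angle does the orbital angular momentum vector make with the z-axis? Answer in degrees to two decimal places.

θ ≈ 68.58°

The letter h corresponds to l = 5.
|L| = √(l(l+1)) ℏ = √30 ℏ.
L_z = m_l ℏ = 2ℏ.
cos θ = L_z/|L| = 2/√30, so θ ≈ 68.58°.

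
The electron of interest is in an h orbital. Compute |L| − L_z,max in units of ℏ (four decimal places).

For an h orbital, l = 5.
|L| = √30 ℏ ≈ 5.4772ℏ, while L_z,max = lℏ = 5ℏ.
The difference is (√30 − 5)ℏ ≈ 0.4772ℏ.

|L| − L_z,max ≈ 0.4772ℏ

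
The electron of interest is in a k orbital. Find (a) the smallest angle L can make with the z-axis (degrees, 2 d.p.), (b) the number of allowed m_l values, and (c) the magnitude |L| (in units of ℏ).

A k state has l = 7.
cos θ_min = 7/√56, so θ_min ≈ 20.70°.
There are 2l+1 = 15 values of m_l.
|L| = ℏ√(7·8) = 2√14 ℏ ≈ 7.483ℏ.

θ_min ≈ 20.70°; 15 values; |L| = 2√14 ℏ ≈ 7.483ℏ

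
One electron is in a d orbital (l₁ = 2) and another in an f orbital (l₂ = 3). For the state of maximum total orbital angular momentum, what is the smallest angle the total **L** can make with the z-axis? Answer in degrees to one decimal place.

θ_min ≈ 24.1°

L runs from |2 − 3| = 1 to 2 + 3 = 5.
L ∈ {1, 2, 3, 4, 5}.
The maximum is L = 5, with |L_tot| = ℏ√(5·6) = √30 ℏ.
The minimum angle with z is arccos(5/√30) ≈ 24.1°.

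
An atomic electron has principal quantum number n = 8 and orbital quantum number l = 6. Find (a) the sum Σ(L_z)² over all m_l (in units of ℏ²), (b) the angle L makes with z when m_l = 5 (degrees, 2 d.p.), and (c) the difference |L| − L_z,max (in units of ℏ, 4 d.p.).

Σ(L_z)² = 182 ℏ²; θ(m_l=5) ≈ 39.51°; |L|−L_z,max ≈ 0.4807ℏ

Σ m_l² = 182, so Σ(L_z)² = 182 ℏ².
For m_l = 5: cos θ = 5/√42, θ ≈ 39.51°.
|L| − L_z,max = (√42 − 6)ℏ ≈ 0.4807ℏ.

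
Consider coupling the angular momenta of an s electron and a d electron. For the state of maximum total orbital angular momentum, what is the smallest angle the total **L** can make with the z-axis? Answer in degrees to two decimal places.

θ_min ≈ 35.26°

The total orbital quantum number L ranges from |l₁ − l₂| to l₁ + l₂ in integer steps.
L ∈ {2}.
The maximum is L = 2, with |L_tot| = ℏ√(2·3) = √6 ℏ.
The minimum angle with z is arccos(2/√6) ≈ 35.26°.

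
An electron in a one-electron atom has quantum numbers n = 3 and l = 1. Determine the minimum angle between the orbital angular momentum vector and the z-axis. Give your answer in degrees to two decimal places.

θ_min ≈ 45.00°

|L| = √(l(l+1)) ℏ = √2 ℏ.
The smallest angle corresponds to the largest L_z, i.e. m_l = l = 1, giving L_z = 1ℏ.
cos θ_min = 1/√2, so θ_min ≈ 45.00°.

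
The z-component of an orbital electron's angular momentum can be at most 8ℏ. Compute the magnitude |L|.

Since max m_l = l, l = 8.
Then |L| = ℏ√(8·9) = 6√2 ℏ.

|L| = 6√2 ℏ ≈ 8.485ℏ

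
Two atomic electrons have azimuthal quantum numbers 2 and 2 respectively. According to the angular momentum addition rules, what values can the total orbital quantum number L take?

The total orbital quantum number L ranges from |l₁ − l₂| to l₁ + l₂ in integer steps.
Allowed values: L = 0, 1, 2, 3, 4.

L = 0, 1, 2, 3, 4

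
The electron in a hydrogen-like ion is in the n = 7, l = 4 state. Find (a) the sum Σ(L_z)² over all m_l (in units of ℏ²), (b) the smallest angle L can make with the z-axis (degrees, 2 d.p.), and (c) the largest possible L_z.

Σ(L_z)² = 60 ℏ²; θ_min ≈ 26.57°; L_z,max = 4ℏ

Σ m_l² = 60, so Σ(L_z)² = 60 ℏ².
cos θ_min = 4/√20, so θ_min ≈ 26.57°.
L_z,max = lℏ = 4ℏ.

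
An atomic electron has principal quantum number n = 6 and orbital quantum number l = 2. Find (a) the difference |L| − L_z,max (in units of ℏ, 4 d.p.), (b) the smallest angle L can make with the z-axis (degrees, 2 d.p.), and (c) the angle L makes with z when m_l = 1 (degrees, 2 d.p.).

|L| − L_z,max = (√6 − 2)ℏ ≈ 0.4495ℏ.
cos θ_min = 2/√6, so θ_min ≈ 35.26°.
For m_l = 1: cos θ = 1/√6, θ ≈ 65.91°.

|L|−L_z,max ≈ 0.4495ℏ; θ_min ≈ 35.26°; θ(m_l=1) ≈ 65.91°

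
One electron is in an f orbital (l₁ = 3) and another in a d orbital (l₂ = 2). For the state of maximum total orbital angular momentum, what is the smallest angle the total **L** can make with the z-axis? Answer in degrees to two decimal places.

L runs from |3 − 2| = 1 to 3 + 2 = 5.
Allowed values: L = 1, 2, 3, 4, 5.
The maximum is L = 5, with |L_tot| = ℏ√(5·6) = √30 ℏ.
The minimum angle with z is arccos(5/√30) ≈ 24.09°.

θ_min ≈ 24.09°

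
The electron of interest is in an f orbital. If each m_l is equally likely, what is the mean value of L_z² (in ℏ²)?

⟨L_z²⟩ = 4 ℏ²

An f state has l = 3.
m_l runs from −3 to 3, i.e. {-3, -2, -1, 0, 1, 2, 3}.
⟨L_z²⟩ = ℏ²·(Σ m_l²)/(2l+1) = ℏ²·28/7 = 4ℏ².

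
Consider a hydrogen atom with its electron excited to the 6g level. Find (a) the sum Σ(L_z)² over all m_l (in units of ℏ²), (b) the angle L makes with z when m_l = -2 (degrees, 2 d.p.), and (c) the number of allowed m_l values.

The 6g level has l = 4.
Σ m_l² = 60, so Σ(L_z)² = 60 ℏ².
For m_l = -2: cos θ = -2/√20, θ ≈ 116.57°.
There are 2l+1 = 9 values of m_l.

Σ(L_z)² = 60 ℏ²; θ(m_l=-2) ≈ 116.57°; 9 values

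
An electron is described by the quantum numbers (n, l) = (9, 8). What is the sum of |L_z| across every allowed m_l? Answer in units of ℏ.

Σ|L_z| = 72 ℏ

The allowed m_l values are -8, -7, -6, -5, -4, -3, -2, -1, 0, 1, 2, 3, 4, 5, 6, 7, 8.
Σ|m_l| = 2·8(8+1)/2 = 72.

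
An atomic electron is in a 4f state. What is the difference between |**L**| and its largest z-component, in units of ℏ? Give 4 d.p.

4f means n = 4, l = 3.
|L| = 2√3 ℏ ≈ 3.4641ℏ, while L_z,max = lℏ = 3ℏ.
The difference is (2√3 − 3)ℏ ≈ 0.4641ℏ.

|L| − L_z,max ≈ 0.4641ℏ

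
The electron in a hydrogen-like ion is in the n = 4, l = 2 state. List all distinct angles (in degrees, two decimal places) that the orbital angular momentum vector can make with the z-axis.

θ ∈ {35.26°, 65.91°, 90.00°, 114.09°, 144.74°}

|L| = ℏ√(l(l+1)) = √6 ℏ.
cos θ = m_l/√6 for each m_l ∈ {-2, -1, 0, 1, 2}.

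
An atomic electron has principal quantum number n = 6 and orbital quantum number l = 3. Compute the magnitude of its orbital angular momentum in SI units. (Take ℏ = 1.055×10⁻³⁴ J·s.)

|L| = ℏ√(l(l+1)) = ℏ√(3·4) = 2√3 ℏ
Numerically, |L| = 3.464 × (1.055×10⁻³⁴ J·s) = 3.655×10⁻³⁴ J·s.

|L| = 3.655×10⁻³⁴ J·s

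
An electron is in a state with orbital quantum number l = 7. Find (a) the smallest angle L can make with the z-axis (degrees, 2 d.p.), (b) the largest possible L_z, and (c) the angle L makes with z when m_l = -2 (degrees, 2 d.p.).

θ_min ≈ 20.70°; L_z,max = 7ℏ; θ(m_l=-2) ≈ 105.50°

cos θ_min = 7/√56, so θ_min ≈ 20.70°.
L_z,max = lℏ = 7ℏ.
For m_l = -2: cos θ = -2/√56, θ ≈ 105.50°.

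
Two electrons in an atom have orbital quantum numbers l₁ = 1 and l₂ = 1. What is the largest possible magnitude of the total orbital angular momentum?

|L_tot|_max = √6 ℏ ≈ 2.449ℏ

By the triangle rule, |l₁ − l₂| ≤ L ≤ l₁ + l₂.
L ∈ {0, 1, 2}.
The largest magnitude corresponds to L = 2: |L_tot| = ℏ√(2·3) = √6 ℏ.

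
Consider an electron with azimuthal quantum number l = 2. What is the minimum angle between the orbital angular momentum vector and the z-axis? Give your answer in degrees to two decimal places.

θ_min ≈ 35.26°

|L| = √(l(l+1)) ℏ = √6 ℏ.
The smallest angle corresponds to the largest L_z, i.e. m_l = l = 2, giving L_z = 2ℏ.
cos θ_min = 2/√6, so θ_min ≈ 35.26°.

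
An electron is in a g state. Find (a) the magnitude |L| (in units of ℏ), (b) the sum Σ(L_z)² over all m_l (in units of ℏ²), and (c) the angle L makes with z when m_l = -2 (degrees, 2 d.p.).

The letter g corresponds to l = 4.
|L| = ℏ√(4·5) = 2√5 ℏ ≈ 4.472ℏ.
Σ m_l² = 60, so Σ(L_z)² = 60 ℏ².
For m_l = -2: cos θ = -2/√20, θ ≈ 116.57°.

|L| = 2√5 ℏ ≈ 4.472ℏ; Σ(L_z)² = 60 ℏ²; θ(m_l=-2) ≈ 116.57°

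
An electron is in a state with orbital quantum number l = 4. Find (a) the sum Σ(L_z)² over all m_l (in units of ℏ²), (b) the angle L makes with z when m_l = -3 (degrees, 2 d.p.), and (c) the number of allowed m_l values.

Σ m_l² = 60, so Σ(L_z)² = 60 ℏ².
For m_l = -3: cos θ = -3/√20, θ ≈ 132.13°.
There are 2l+1 = 9 values of m_l.

Σ(L_z)² = 60 ℏ²; θ(m_l=-3) ≈ 132.13°; 9 values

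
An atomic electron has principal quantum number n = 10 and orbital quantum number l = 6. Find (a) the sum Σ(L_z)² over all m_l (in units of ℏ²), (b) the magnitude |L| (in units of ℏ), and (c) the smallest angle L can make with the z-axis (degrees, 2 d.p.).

Σ m_l² = 182, so Σ(L_z)² = 182 ℏ².
|L| = ℏ√(6·7) = √42 ℏ ≈ 6.481ℏ.
cos θ_min = 6/√42, so θ_min ≈ 22.21°.

Σ(L_z)² = 182 ℏ²; |L| = √42 ℏ ≈ 6.481ℏ; θ_min ≈ 22.21°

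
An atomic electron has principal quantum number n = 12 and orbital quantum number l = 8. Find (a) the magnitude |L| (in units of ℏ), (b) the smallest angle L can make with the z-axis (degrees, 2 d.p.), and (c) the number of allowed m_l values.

|L| = ℏ√(8·9) = 6√2 ℏ ≈ 8.485ℏ.
cos θ_min = 8/√72, so θ_min ≈ 19.47°.
There are 2l+1 = 17 values of m_l.

|L| = 6√2 ℏ ≈ 8.485ℏ; θ_min ≈ 19.47°; 17 values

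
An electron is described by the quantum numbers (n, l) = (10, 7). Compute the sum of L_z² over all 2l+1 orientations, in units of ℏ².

m_l runs from −7 to 7, i.e. {-7, -6, -5, -4, -3, -2, -1, 0, 1, 2, 3, 4, 5, 6, 7}.
Σ m_l² = 2·(1 + 4 + 9 + 16 + 25 + 36 + 49) = 280.

Σ(L_z)² = 280 ℏ²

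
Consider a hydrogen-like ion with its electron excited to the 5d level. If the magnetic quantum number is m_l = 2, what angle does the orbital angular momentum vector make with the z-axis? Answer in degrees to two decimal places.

θ ≈ 35.26°

The 5d level has l = 2.
|L| = ℏ√(l(l+1)) = √6 ℏ.
L_z = m_l ℏ = 2ℏ.
cos θ = L_z/|L| = 2/√6, so θ ≈ 35.26°.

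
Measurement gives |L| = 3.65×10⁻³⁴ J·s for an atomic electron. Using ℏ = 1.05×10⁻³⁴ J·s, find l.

l = 3

Dividing by ℏ: |L|/ℏ ≈ 3.476.
l(l+1) ≈ 3.476² ≈ 12.08, so l = 3.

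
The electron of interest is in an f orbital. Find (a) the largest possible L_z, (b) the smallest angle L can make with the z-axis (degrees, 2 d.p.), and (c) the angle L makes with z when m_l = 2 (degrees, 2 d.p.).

The letter f corresponds to l = 3.
L_z,max = lℏ = 3ℏ.
cos θ_min = 3/√12, so θ_min ≈ 30.00°.
For m_l = 2: cos θ = 2/√12, θ ≈ 54.74°.

L_z,max = 3ℏ; θ_min ≈ 30.00°; θ(m_l=2) ≈ 54.74°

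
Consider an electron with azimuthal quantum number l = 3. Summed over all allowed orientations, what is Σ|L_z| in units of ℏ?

Σ|L_z| = 12 ℏ

m_l runs from −3 to 3, i.e. {-3, -2, -1, 0, 1, 2, 3}.
Σ|m_l| = 2·3(3+1)/2 = 12.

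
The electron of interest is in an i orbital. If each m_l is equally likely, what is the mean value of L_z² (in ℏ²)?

⟨L_z²⟩ = 14 ℏ²

For an i orbital, l = 6.
m_l runs from −6 to 6, i.e. {-6, -5, -4, -3, -2, -1, 0, 1, 2, 3, 4, 5, 6}.
⟨L_z²⟩ = ℏ²·(Σ m_l²)/(2l+1) = ℏ²·182/13 = 14ℏ².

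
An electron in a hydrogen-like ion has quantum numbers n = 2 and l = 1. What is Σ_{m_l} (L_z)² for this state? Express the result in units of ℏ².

m_l runs from −1 to 1, i.e. {-1, 0, 1}.
Σ m_l² = l(l+1)(2l+1)/3 = 1·2·3/3 = 2.

Σ(L_z)² = 2 ℏ²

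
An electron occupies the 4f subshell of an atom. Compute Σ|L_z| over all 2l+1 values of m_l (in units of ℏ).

Σ|L_z| = 12 ℏ

4f means n = 4, l = 3.
m_l runs from −3 to 3, i.e. {-3, -2, -1, 0, 1, 2, 3}.
Σ|m_l| = l(l+1) = 12.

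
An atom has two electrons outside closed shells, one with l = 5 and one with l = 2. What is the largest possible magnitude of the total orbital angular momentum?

|L_tot|_max = 2√14 ℏ ≈ 7.483ℏ

The total orbital quantum number L ranges from |l₁ − l₂| to l₁ + l₂ in integer steps.
L ∈ {3, 4, 5, 6, 7}.
The largest magnitude corresponds to L = 7: |L_tot| = ℏ√(7·8) = 2√14 ℏ.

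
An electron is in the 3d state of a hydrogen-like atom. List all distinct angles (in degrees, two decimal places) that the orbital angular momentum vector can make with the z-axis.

θ ∈ {35.26°, 65.91°, 90.00°, 114.09°, 144.74°}

The 3d subshell has l = 2.
|L| = ℏ√(l(l+1)) = √6 ℏ.
cos θ = m_l/√6 for each m_l ∈ {-2, -1, 0, 1, 2}.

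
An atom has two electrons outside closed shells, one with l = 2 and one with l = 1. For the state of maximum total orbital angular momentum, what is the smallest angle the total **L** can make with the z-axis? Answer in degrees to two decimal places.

θ_min ≈ 30.00°

The total orbital quantum number L ranges from |l₁ − l₂| to l₁ + l₂ in integer steps.
So L can be 1, 2, 3.
The maximum is L = 3, with |L_tot| = ℏ√(3·4) = 2√3 ℏ.
The minimum angle with z is arccos(3/√12) ≈ 30.00°.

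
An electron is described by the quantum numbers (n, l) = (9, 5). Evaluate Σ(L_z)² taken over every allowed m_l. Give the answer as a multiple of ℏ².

Σ(L_z)² = 110 ℏ²

The allowed m_l values are -5, -4, -3, -2, -1, 0, 1, 2, 3, 4, 5.
Σ m_l² = l(l+1)(2l+1)/3 = 5·6·11/3 = 110.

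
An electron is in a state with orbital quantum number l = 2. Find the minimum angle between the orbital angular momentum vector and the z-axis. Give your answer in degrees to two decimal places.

|L| = ℏ√(l(l+1)) = √6 ℏ.
The smallest angle corresponds to the largest L_z, i.e. m_l = l = 2, giving L_z = 2ℏ.
cos θ_min = 2/√6, so θ_min ≈ 35.26°.

θ_min ≈ 35.26°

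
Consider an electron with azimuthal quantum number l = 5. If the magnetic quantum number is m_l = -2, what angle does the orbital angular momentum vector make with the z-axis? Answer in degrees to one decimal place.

|L| = √(l(l+1)) ℏ = √30 ℏ.
L_z = m_l ℏ = −2ℏ.
cos θ = L_z/|L| = -2/√30, so θ ≈ 111.4°.

θ ≈ 111.4°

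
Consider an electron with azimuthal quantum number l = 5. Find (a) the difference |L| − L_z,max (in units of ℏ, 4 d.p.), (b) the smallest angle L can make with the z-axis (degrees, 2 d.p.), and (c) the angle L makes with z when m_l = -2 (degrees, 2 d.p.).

|L| − L_z,max = (√30 − 5)ℏ ≈ 0.4772ℏ.
cos θ_min = 5/√30, so θ_min ≈ 24.09°.
For m_l = -2: cos θ = -2/√30, θ ≈ 111.42°.

|L|−L_z,max ≈ 0.4772ℏ; θ_min ≈ 24.09°; θ(m_l=-2) ≈ 111.42°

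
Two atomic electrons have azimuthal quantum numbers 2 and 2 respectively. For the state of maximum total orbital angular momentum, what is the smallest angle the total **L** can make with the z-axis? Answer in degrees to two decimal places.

θ_min ≈ 26.57°

By the triangle rule, |l₁ − l₂| ≤ L ≤ l₁ + l₂.
L ∈ {0, 1, 2, 3, 4}.
The maximum is L = 4, with |L_tot| = ℏ√(4·5) = 2√5 ℏ.
The minimum angle with z is arccos(4/√20) ≈ 26.57°.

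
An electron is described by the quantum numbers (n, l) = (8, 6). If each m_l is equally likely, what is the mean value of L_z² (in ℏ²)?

m_l ∈ {-6, -5, -4, -3, -2, -1, 0, 1, 2, 3, 4, 5, 6}.
⟨L_z²⟩ = ℏ²·(Σ m_l²)/(2l+1) = ℏ²·182/13 = 14ℏ².

⟨L_z²⟩ = 14 ℏ²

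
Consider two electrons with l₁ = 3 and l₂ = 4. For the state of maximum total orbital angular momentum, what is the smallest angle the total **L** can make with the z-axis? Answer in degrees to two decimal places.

The total orbital quantum number L ranges from |l₁ − l₂| to l₁ + l₂ in integer steps.
So L can be 1, 2, 3, 4, 5, 6, 7.
The maximum is L = 7, with |L_tot| = ℏ√(7·8) = 2√14 ℏ.
The minimum angle with z is arccos(7/√56) ≈ 20.70°.

θ_min ≈ 20.70°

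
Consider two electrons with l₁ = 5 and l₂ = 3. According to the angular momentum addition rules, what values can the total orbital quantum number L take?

L = 2, 3, 4, 5, 6, 7, 8

The total orbital quantum number L ranges from |l₁ − l₂| to l₁ + l₂ in integer steps.
L ∈ {2, 3, 4, 5, 6, 7, 8}.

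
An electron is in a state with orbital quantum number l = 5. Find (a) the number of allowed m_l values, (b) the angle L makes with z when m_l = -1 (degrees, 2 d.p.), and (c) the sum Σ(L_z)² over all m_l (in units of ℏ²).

There are 2l+1 = 11 values of m_l.
For m_l = -1: cos θ = -1/√30, θ ≈ 100.52°.
Σ m_l² = 110, so Σ(L_z)² = 110 ℏ².

11 values; θ(m_l=-1) ≈ 100.52°; Σ(L_z)² = 110 ℏ²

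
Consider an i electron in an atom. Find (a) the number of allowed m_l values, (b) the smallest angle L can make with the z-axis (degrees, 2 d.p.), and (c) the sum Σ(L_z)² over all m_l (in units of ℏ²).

An i state has l = 6.
There are 2l+1 = 13 values of m_l.
cos θ_min = 6/√42, so θ_min ≈ 22.21°.
Σ m_l² = 182, so Σ(L_z)² = 182 ℏ².

13 values; θ_min ≈ 22.21°; Σ(L_z)² = 182 ℏ²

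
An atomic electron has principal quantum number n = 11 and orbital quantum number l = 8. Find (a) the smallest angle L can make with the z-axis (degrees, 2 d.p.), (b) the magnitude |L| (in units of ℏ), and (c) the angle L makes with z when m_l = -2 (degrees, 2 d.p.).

θ_min ≈ 19.47°; |L| = 6√2 ℏ ≈ 8.485ℏ; θ(m_l=-2) ≈ 103.63°

cos θ_min = 8/√72, so θ_min ≈ 19.47°.
|L| = ℏ√(8·9) = 6√2 ℏ ≈ 8.485ℏ.
For m_l = -2: cos θ = -2/√72, θ ≈ 103.63°.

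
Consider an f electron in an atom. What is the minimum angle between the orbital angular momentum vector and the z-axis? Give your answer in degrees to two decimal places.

θ_min ≈ 30.00°

For an f orbital, l = 3.
|L| = ℏ√(l(l+1)) = 2√3 ℏ.
The smallest angle corresponds to the largest L_z, i.e. m_l = l = 3, giving L_z = 3ℏ.
cos θ_min = 3/√12, so θ_min ≈ 30.00°.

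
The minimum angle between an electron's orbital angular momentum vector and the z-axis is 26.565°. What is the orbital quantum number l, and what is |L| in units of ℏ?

cos θ_min = l/√(l(l+1)) = √(l/(l+1)), so l/(l+1) = cos²(26.565°) = 0.8000.
l = cos²θ/sin²θ ≈ 4.
Then |L| = ℏ√(4·5) = 2√5 ℏ.

l = 4, |L| = 2√5 ℏ ≈ 4.472ℏ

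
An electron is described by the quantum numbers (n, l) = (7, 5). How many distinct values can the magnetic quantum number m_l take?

The number of m_l values is 2l + 1 = 2·5 + 1 = 11.

11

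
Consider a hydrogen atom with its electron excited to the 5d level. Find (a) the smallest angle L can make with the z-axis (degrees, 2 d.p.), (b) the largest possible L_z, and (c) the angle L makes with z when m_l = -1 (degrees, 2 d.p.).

θ_min ≈ 35.26°; L_z,max = 2ℏ; θ(m_l=-1) ≈ 114.09°

The 5d level has l = 2.
cos θ_min = 2/√6, so θ_min ≈ 35.26°.
L_z,max = lℏ = 2ℏ.
For m_l = -1: cos θ = -1/√6, θ ≈ 114.09°.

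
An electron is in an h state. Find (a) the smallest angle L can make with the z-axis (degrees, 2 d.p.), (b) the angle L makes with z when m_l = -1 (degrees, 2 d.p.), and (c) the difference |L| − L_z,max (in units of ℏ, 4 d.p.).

For an h orbital, l = 5.
cos θ_min = 5/√30, so θ_min ≈ 24.09°.
For m_l = -1: cos θ = -1/√30, θ ≈ 100.52°.
|L| − L_z,max = (√30 − 5)ℏ ≈ 0.4772ℏ.

θ_min ≈ 24.09°; θ(m_l=-1) ≈ 100.52°; |L|−L_z,max ≈ 0.4772ℏ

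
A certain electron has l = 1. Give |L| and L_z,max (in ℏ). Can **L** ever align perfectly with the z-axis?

|L| = √2 ℏ ≈ 1.4142ℏ, while L_z,max = lℏ = 1ℏ.
Since |L| > L_z,max, the vector can never point exactly along z; the closest it comes is θ_min = arccos(1/√2) ≈ 45.0°.

No: L_z,max = 1ℏ < |L| = √2 ℏ ≈ 1.414ℏ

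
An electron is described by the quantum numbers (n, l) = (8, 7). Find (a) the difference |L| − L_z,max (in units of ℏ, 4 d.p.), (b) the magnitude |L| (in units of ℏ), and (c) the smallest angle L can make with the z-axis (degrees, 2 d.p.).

|L| − L_z,max = (2√14 − 7)ℏ ≈ 0.4833ℏ.
|L| = ℏ√(7·8) = 2√14 ℏ ≈ 7.483ℏ.
cos θ_min = 7/√56, so θ_min ≈ 20.70°.

|L|−L_z,max ≈ 0.4833ℏ; |L| = 2√14 ℏ ≈ 7.483ℏ; θ_min ≈ 20.70°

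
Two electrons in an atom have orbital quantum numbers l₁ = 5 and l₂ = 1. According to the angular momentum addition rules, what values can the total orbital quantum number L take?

L = 4, 5, 6

By the triangle rule, |l₁ − l₂| ≤ L ≤ l₁ + l₂.
So L can be 4, 5, 6.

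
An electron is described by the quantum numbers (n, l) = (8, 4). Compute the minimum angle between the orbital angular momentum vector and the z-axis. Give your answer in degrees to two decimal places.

|L|² = l(l+1)ℏ² = 20ℏ², so |L| = 2√5 ℏ.
The smallest angle corresponds to the largest L_z, i.e. m_l = l = 4, giving L_z = 4ℏ.
cos θ_min = 4/√20, so θ_min ≈ 26.57°.

θ_min ≈ 26.57°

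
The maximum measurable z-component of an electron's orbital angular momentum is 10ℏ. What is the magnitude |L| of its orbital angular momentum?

|L| = √110 ℏ ≈ 10.488ℏ

The maximum L_z equals lℏ, giving l = 10.
|L| = ℏ√(l(l+1)) = √110 ℏ.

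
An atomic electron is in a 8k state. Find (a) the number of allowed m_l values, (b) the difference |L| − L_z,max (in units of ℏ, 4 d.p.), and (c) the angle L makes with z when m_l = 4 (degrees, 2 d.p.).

15 values; |L|−L_z,max ≈ 0.4833ℏ; θ(m_l=4) ≈ 57.69°

8k means n = 8, l = 7.
There are 2l+1 = 15 values of m_l.
|L| − L_z,max = (2√14 − 7)ℏ ≈ 0.4833ℏ.
For m_l = 4: cos θ = 4/√56, θ ≈ 57.69°.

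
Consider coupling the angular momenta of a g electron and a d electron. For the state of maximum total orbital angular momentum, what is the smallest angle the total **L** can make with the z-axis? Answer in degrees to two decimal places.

θ_min ≈ 22.21°

The total orbital quantum number L ranges from |l₁ − l₂| to l₁ + l₂ in integer steps.
L ∈ {2, 3, 4, 5, 6}.
The maximum is L = 6, with |L_tot| = ℏ√(6·7) = √42 ℏ.
The minimum angle with z is arccos(6/√42) ≈ 22.21°.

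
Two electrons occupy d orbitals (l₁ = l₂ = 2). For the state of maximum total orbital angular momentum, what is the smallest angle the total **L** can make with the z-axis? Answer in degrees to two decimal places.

By the triangle rule, |l₁ − l₂| ≤ L ≤ l₁ + l₂.
Allowed values: L = 0, 1, 2, 3, 4.
The maximum is L = 4, with |L_tot| = ℏ√(4·5) = 2√5 ℏ.
The minimum angle with z is arccos(4/√20) ≈ 26.57°.

θ_min ≈ 26.57°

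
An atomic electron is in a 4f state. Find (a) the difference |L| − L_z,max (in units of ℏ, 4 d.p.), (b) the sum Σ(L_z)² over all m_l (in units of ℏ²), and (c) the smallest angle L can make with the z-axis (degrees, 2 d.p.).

For 4f, l = 3.
|L| − L_z,max = (2√3 − 3)ℏ ≈ 0.4641ℏ.
Σ m_l² = 28, so Σ(L_z)² = 28 ℏ².
cos θ_min = 3/√12, so θ_min ≈ 30.00°.

|L|−L_z,max ≈ 0.4641ℏ; Σ(L_z)² = 28 ℏ²; θ_min ≈ 30.00°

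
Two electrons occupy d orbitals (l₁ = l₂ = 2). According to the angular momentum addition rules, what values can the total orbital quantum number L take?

L = 0, 1, 2, 3, 4

Angular momentum addition gives L = |l₁ − l₂|, …, l₁ + l₂.
L ∈ {0, 1, 2, 3, 4}.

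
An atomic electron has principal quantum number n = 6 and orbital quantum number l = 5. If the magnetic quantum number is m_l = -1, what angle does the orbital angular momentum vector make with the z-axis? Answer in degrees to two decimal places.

θ ≈ 100.52°

|L|² = l(l+1)ℏ² = 30ℏ², so |L| = √30 ℏ.
L_z = m_l ℏ = −1ℏ.
cos θ = L_z/|L| = -1/√30, so θ ≈ 100.52°.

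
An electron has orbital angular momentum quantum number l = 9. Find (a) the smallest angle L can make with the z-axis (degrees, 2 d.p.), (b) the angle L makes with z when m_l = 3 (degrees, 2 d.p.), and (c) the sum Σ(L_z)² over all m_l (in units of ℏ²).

θ_min ≈ 18.43°; θ(m_l=3) ≈ 71.57°; Σ(L_z)² = 570 ℏ²

cos θ_min = 9/√90, so θ_min ≈ 18.43°.
For m_l = 3: cos θ = 3/√90, θ ≈ 71.57°.
Σ m_l² = 570, so Σ(L_z)² = 570 ℏ².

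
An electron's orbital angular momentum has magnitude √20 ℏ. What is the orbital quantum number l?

Since |L|² = l(l+1)ℏ², l(l+1) = 20.
The positive root is l = 4.

l = 4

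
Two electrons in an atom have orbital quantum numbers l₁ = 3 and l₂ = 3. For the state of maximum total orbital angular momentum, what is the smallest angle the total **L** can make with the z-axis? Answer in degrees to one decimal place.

θ_min ≈ 22.2°

L runs from |3 − 3| = 0 to 3 + 3 = 6.
Allowed values: L = 0, 1, 2, 3, 4, 5, 6.
The maximum is L = 6, with |L_tot| = ℏ√(6·7) = √42 ℏ.
The minimum angle with z is arccos(6/√42) ≈ 22.2°.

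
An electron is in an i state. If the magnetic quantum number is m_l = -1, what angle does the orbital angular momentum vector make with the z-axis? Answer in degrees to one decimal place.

θ ≈ 98.9°

The letter i corresponds to l = 6.
|L| = ℏ√(l(l+1)) = √42 ℏ.
L_z = m_l ℏ = −1ℏ.
cos θ = L_z/|L| = -1/√42, so θ ≈ 98.9°.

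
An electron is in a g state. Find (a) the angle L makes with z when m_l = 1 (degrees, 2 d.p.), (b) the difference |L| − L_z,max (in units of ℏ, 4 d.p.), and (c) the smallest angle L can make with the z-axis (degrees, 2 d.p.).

A g state has l = 4.
For m_l = 1: cos θ = 1/√20, θ ≈ 77.08°.
|L| − L_z,max = (2√5 − 4)ℏ ≈ 0.4721ℏ.
cos θ_min = 4/√20, so θ_min ≈ 26.57°.

θ(m_l=1) ≈ 77.08°; |L|−L_z,max ≈ 0.4721ℏ; θ_min ≈ 26.57°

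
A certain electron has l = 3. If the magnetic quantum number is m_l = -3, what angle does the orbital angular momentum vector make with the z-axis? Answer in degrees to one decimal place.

|L| = ℏ√(l(l+1)) = 2√3 ℏ.
L_z = m_l ℏ = −3ℏ.
cos θ = L_z/|L| = -3/√12, so θ ≈ 150.0°.

θ ≈ 150.0°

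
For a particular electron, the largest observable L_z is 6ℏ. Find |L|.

The maximum L_z equals lℏ, giving l = 6.
Then |L| = ℏ√(6·7) = √42 ℏ.

|L| = √42 ℏ ≈ 6.481ℏ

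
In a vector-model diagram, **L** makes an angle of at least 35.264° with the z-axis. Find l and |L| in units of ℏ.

l = 2, |L| = √6 ℏ ≈ 2.449ℏ

cos²θ_min = l/(l+1) = 0.6667.
Thus l = 0.6667/(1 − 0.6667) ≈ 2.
Then |L| = ℏ√(2·3) = √6 ℏ.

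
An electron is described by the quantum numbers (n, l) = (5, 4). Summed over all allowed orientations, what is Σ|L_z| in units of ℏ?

Σ|L_z| = 20 ℏ

The allowed m_l values are -4, -3, -2, -1, 0, 1, 2, 3, 4.
Σ|m_l| = 2(1+2+…+4) = 20.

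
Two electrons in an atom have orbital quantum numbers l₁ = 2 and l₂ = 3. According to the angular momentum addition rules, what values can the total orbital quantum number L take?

L = 1, 2, 3, 4, 5

By the triangle rule, |l₁ − l₂| ≤ L ≤ l₁ + l₂.
Allowed values: L = 1, 2, 3, 4, 5.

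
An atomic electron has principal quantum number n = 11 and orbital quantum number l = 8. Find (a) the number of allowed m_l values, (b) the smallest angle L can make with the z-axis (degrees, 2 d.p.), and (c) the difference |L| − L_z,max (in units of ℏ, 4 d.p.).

17 values; θ_min ≈ 19.47°; |L|−L_z,max ≈ 0.4853ℏ

There are 2l+1 = 17 values of m_l.
cos θ_min = 8/√72, so θ_min ≈ 19.47°.
|L| − L_z,max = (6√2 − 8)ℏ ≈ 0.4853ℏ.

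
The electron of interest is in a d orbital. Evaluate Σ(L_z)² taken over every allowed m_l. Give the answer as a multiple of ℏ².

Σ(L_z)² = 10 ℏ²

A d state has l = 2.
m_l runs from −2 to 2, i.e. {-2, -1, 0, 1, 2}.
Summing m² from −2 to 2: Σ m_l² = 10.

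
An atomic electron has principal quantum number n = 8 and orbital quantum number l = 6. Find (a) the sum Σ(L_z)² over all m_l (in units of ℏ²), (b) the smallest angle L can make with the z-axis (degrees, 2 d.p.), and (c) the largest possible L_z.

Σ m_l² = 182, so Σ(L_z)² = 182 ℏ².
cos θ_min = 6/√42, so θ_min ≈ 22.21°.
L_z,max = lℏ = 6ℏ.

Σ(L_z)² = 182 ℏ²; θ_min ≈ 22.21°; L_z,max = 6ℏ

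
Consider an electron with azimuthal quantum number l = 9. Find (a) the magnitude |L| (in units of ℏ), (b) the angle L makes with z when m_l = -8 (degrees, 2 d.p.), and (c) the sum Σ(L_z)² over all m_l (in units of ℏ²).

|L| = 3√10 ℏ ≈ 9.487ℏ; θ(m_l=-8) ≈ 147.49°; Σ(L_z)² = 570 ℏ²

|L| = ℏ√(9·10) = 3√10 ℏ ≈ 9.487ℏ.
For m_l = -8: cos θ = -8/√90, θ ≈ 147.49°.
Σ m_l² = 570, so Σ(L_z)² = 570 ℏ².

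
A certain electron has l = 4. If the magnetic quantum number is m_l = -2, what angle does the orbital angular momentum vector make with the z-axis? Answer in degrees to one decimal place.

|L|² = l(l+1)ℏ² = 20ℏ², so |L| = 2√5 ℏ.
L_z = m_l ℏ = −2ℏ.
cos θ = L_z/|L| = -2/√20, so θ ≈ 116.6°.

θ ≈ 116.6°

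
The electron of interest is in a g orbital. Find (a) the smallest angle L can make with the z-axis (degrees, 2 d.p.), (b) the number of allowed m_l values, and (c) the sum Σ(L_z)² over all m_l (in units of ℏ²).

For a g orbital, l = 4.
cos θ_min = 4/√20, so θ_min ≈ 26.57°.
There are 2l+1 = 9 values of m_l.
Σ m_l² = 60, so Σ(L_z)² = 60 ℏ².

θ_min ≈ 26.57°; 9 values; Σ(L_z)² = 60 ℏ²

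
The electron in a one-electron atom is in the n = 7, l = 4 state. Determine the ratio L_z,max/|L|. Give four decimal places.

L_z,max/|L| = 0.8944

|L| = 2√5 ℏ ≈ 4.4721ℏ, while L_z,max = lℏ = 4ℏ.
L_z,max/|L| = 4/√20 = 0.8944.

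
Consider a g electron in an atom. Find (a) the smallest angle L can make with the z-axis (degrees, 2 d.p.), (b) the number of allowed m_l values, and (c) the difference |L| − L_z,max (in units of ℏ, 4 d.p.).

A g state has l = 4.
cos θ_min = 4/√20, so θ_min ≈ 26.57°.
There are 2l+1 = 9 values of m_l.
|L| − L_z,max = (2√5 − 4)ℏ ≈ 0.4721ℏ.

θ_min ≈ 26.57°; 9 values; |L|−L_z,max ≈ 0.4721ℏ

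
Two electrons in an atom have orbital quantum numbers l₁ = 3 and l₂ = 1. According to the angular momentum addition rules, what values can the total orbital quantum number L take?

L runs from |3 − 1| = 2 to 3 + 1 = 4.
L ∈ {2, 3, 4}.

L = 2, 3, 4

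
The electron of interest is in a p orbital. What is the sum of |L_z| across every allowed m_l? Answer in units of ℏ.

The letter p corresponds to l = 1.
m_l runs from −1 to 1, i.e. {-1, 0, 1}.
Σ|m_l| = l(l+1) = 2.

Σ|L_z| = 2 ℏ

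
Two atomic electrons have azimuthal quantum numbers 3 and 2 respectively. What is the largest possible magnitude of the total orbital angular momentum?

|L_tot|_max = √30 ℏ ≈ 5.477ℏ

By the triangle rule, |l₁ − l₂| ≤ L ≤ l₁ + l₂.
L ∈ {1, 2, 3, 4, 5}.
The largest magnitude corresponds to L = 5: |L_tot| = ℏ√(5·6) = √30 ℏ.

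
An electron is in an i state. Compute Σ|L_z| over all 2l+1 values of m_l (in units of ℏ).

The letter i corresponds to l = 6.
m_l runs from −6 to 6, i.e. {-6, -5, -4, -3, -2, -1, 0, 1, 2, 3, 4, 5, 6}.
Σ|m_l| = 2·6(6+1)/2 = 42.

Σ|L_z| = 42 ℏ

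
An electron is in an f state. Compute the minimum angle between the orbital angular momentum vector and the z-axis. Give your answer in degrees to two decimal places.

θ_min ≈ 30.00°

The letter f corresponds to l = 3.
|L|² = l(l+1)ℏ² = 12ℏ², so |L| = 2√3 ℏ.
The smallest angle corresponds to the largest L_z, i.e. m_l = l = 3, giving L_z = 3ℏ.
cos θ_min = 3/√12, so θ_min ≈ 30.00°.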